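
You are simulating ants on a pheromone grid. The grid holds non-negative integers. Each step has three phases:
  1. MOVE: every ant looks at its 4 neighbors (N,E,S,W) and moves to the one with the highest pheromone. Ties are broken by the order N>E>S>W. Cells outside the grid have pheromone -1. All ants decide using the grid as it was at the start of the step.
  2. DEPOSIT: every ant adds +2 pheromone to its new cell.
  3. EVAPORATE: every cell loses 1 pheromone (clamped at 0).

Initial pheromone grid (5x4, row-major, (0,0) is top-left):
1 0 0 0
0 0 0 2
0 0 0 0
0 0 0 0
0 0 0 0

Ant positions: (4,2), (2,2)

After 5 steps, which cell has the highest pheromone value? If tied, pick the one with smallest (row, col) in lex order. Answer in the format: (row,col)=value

Answer: (0,3)=3

Derivation:
Step 1: ant0:(4,2)->N->(3,2) | ant1:(2,2)->N->(1,2)
  grid max=1 at (1,2)
Step 2: ant0:(3,2)->N->(2,2) | ant1:(1,2)->E->(1,3)
  grid max=2 at (1,3)
Step 3: ant0:(2,2)->N->(1,2) | ant1:(1,3)->N->(0,3)
  grid max=1 at (0,3)
Step 4: ant0:(1,2)->E->(1,3) | ant1:(0,3)->S->(1,3)
  grid max=4 at (1,3)
Step 5: ant0:(1,3)->N->(0,3) | ant1:(1,3)->N->(0,3)
  grid max=3 at (0,3)
Final grid:
  0 0 0 3
  0 0 0 3
  0 0 0 0
  0 0 0 0
  0 0 0 0
Max pheromone 3 at (0,3)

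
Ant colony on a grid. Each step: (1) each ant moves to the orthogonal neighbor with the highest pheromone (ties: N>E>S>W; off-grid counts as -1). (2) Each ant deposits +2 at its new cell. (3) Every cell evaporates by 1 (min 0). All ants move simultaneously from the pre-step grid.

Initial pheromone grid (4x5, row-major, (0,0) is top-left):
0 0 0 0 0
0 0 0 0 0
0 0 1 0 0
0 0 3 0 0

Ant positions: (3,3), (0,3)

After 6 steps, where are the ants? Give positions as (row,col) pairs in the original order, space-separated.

Step 1: ant0:(3,3)->W->(3,2) | ant1:(0,3)->E->(0,4)
  grid max=4 at (3,2)
Step 2: ant0:(3,2)->N->(2,2) | ant1:(0,4)->S->(1,4)
  grid max=3 at (3,2)
Step 3: ant0:(2,2)->S->(3,2) | ant1:(1,4)->N->(0,4)
  grid max=4 at (3,2)
Step 4: ant0:(3,2)->N->(2,2) | ant1:(0,4)->S->(1,4)
  grid max=3 at (3,2)
Step 5: ant0:(2,2)->S->(3,2) | ant1:(1,4)->N->(0,4)
  grid max=4 at (3,2)
Step 6: ant0:(3,2)->N->(2,2) | ant1:(0,4)->S->(1,4)
  grid max=3 at (3,2)

(2,2) (1,4)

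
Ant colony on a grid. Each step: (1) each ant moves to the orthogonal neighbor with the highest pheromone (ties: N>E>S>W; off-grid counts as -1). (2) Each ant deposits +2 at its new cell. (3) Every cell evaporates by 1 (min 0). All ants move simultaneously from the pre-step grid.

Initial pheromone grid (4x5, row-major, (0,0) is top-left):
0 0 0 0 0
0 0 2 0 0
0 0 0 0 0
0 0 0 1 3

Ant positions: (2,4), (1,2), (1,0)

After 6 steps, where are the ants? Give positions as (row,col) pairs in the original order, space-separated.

Step 1: ant0:(2,4)->S->(3,4) | ant1:(1,2)->N->(0,2) | ant2:(1,0)->N->(0,0)
  grid max=4 at (3,4)
Step 2: ant0:(3,4)->N->(2,4) | ant1:(0,2)->S->(1,2) | ant2:(0,0)->E->(0,1)
  grid max=3 at (3,4)
Step 3: ant0:(2,4)->S->(3,4) | ant1:(1,2)->N->(0,2) | ant2:(0,1)->E->(0,2)
  grid max=4 at (3,4)
Step 4: ant0:(3,4)->N->(2,4) | ant1:(0,2)->S->(1,2) | ant2:(0,2)->S->(1,2)
  grid max=4 at (1,2)
Step 5: ant0:(2,4)->S->(3,4) | ant1:(1,2)->N->(0,2) | ant2:(1,2)->N->(0,2)
  grid max=5 at (0,2)
Step 6: ant0:(3,4)->N->(2,4) | ant1:(0,2)->S->(1,2) | ant2:(0,2)->S->(1,2)
  grid max=6 at (1,2)

(2,4) (1,2) (1,2)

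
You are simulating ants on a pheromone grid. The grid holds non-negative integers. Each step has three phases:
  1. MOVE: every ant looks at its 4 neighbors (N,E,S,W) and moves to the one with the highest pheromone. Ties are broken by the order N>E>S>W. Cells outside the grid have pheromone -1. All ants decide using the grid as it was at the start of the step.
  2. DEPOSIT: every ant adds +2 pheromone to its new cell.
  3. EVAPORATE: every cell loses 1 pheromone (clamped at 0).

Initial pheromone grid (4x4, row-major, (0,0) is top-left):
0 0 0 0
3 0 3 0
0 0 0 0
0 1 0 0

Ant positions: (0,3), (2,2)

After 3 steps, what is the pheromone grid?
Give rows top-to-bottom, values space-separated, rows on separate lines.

After step 1: ants at (1,3),(1,2)
  0 0 0 0
  2 0 4 1
  0 0 0 0
  0 0 0 0
After step 2: ants at (1,2),(1,3)
  0 0 0 0
  1 0 5 2
  0 0 0 0
  0 0 0 0
After step 3: ants at (1,3),(1,2)
  0 0 0 0
  0 0 6 3
  0 0 0 0
  0 0 0 0

0 0 0 0
0 0 6 3
0 0 0 0
0 0 0 0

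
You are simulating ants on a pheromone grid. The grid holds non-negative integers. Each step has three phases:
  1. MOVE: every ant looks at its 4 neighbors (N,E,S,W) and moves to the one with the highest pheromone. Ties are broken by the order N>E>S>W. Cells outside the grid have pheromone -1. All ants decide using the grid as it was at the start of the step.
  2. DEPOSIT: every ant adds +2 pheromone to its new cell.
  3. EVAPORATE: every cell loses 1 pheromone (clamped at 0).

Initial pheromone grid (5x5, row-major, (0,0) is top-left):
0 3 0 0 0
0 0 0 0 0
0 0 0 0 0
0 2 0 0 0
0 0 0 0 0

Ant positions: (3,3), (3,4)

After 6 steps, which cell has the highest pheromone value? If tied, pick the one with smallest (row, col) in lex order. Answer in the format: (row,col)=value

Answer: (2,3)=6

Derivation:
Step 1: ant0:(3,3)->N->(2,3) | ant1:(3,4)->N->(2,4)
  grid max=2 at (0,1)
Step 2: ant0:(2,3)->E->(2,4) | ant1:(2,4)->W->(2,3)
  grid max=2 at (2,3)
Step 3: ant0:(2,4)->W->(2,3) | ant1:(2,3)->E->(2,4)
  grid max=3 at (2,3)
Step 4: ant0:(2,3)->E->(2,4) | ant1:(2,4)->W->(2,3)
  grid max=4 at (2,3)
Step 5: ant0:(2,4)->W->(2,3) | ant1:(2,3)->E->(2,4)
  grid max=5 at (2,3)
Step 6: ant0:(2,3)->E->(2,4) | ant1:(2,4)->W->(2,3)
  grid max=6 at (2,3)
Final grid:
  0 0 0 0 0
  0 0 0 0 0
  0 0 0 6 6
  0 0 0 0 0
  0 0 0 0 0
Max pheromone 6 at (2,3)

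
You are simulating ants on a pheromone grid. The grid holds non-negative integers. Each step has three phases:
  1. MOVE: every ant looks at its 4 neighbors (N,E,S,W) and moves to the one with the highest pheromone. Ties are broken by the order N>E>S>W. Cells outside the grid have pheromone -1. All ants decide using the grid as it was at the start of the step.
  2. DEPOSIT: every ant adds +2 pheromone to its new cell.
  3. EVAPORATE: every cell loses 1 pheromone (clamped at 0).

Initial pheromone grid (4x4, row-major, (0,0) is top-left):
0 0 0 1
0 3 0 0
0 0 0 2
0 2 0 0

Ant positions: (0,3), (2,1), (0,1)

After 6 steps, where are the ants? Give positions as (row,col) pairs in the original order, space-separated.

Step 1: ant0:(0,3)->S->(1,3) | ant1:(2,1)->N->(1,1) | ant2:(0,1)->S->(1,1)
  grid max=6 at (1,1)
Step 2: ant0:(1,3)->S->(2,3) | ant1:(1,1)->N->(0,1) | ant2:(1,1)->N->(0,1)
  grid max=5 at (1,1)
Step 3: ant0:(2,3)->N->(1,3) | ant1:(0,1)->S->(1,1) | ant2:(0,1)->S->(1,1)
  grid max=8 at (1,1)
Step 4: ant0:(1,3)->S->(2,3) | ant1:(1,1)->N->(0,1) | ant2:(1,1)->N->(0,1)
  grid max=7 at (1,1)
Step 5: ant0:(2,3)->N->(1,3) | ant1:(0,1)->S->(1,1) | ant2:(0,1)->S->(1,1)
  grid max=10 at (1,1)
Step 6: ant0:(1,3)->S->(2,3) | ant1:(1,1)->N->(0,1) | ant2:(1,1)->N->(0,1)
  grid max=9 at (1,1)

(2,3) (0,1) (0,1)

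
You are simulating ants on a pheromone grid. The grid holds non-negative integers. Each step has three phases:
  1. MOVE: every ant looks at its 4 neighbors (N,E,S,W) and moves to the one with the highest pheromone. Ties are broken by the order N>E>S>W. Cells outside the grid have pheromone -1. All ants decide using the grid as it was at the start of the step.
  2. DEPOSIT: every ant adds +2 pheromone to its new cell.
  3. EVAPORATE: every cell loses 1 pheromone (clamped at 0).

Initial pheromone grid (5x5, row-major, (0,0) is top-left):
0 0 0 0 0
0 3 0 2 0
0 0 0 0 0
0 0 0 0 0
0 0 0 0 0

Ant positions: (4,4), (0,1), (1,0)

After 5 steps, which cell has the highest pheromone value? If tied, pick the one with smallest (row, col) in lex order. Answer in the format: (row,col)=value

Answer: (1,1)=10

Derivation:
Step 1: ant0:(4,4)->N->(3,4) | ant1:(0,1)->S->(1,1) | ant2:(1,0)->E->(1,1)
  grid max=6 at (1,1)
Step 2: ant0:(3,4)->N->(2,4) | ant1:(1,1)->N->(0,1) | ant2:(1,1)->N->(0,1)
  grid max=5 at (1,1)
Step 3: ant0:(2,4)->N->(1,4) | ant1:(0,1)->S->(1,1) | ant2:(0,1)->S->(1,1)
  grid max=8 at (1,1)
Step 4: ant0:(1,4)->N->(0,4) | ant1:(1,1)->N->(0,1) | ant2:(1,1)->N->(0,1)
  grid max=7 at (1,1)
Step 5: ant0:(0,4)->S->(1,4) | ant1:(0,1)->S->(1,1) | ant2:(0,1)->S->(1,1)
  grid max=10 at (1,1)
Final grid:
  0 4 0 0 0
  0 10 0 0 1
  0 0 0 0 0
  0 0 0 0 0
  0 0 0 0 0
Max pheromone 10 at (1,1)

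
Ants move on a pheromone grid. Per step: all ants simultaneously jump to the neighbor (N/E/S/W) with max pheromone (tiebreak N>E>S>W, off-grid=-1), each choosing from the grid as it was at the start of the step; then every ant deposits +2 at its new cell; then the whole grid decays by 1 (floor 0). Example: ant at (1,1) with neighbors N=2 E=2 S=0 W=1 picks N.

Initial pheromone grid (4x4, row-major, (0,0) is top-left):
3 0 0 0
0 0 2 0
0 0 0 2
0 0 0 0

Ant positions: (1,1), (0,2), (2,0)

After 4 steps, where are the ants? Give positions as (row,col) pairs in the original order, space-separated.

Step 1: ant0:(1,1)->E->(1,2) | ant1:(0,2)->S->(1,2) | ant2:(2,0)->N->(1,0)
  grid max=5 at (1,2)
Step 2: ant0:(1,2)->N->(0,2) | ant1:(1,2)->N->(0,2) | ant2:(1,0)->N->(0,0)
  grid max=4 at (1,2)
Step 3: ant0:(0,2)->S->(1,2) | ant1:(0,2)->S->(1,2) | ant2:(0,0)->E->(0,1)
  grid max=7 at (1,2)
Step 4: ant0:(1,2)->N->(0,2) | ant1:(1,2)->N->(0,2) | ant2:(0,1)->E->(0,2)
  grid max=7 at (0,2)

(0,2) (0,2) (0,2)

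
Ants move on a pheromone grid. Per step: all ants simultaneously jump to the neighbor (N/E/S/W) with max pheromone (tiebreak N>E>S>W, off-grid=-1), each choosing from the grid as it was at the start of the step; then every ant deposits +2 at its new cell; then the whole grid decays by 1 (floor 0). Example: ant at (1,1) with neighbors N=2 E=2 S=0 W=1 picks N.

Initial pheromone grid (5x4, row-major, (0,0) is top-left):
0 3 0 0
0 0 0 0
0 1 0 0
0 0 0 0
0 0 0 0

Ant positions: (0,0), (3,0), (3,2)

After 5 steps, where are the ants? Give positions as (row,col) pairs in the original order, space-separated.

Step 1: ant0:(0,0)->E->(0,1) | ant1:(3,0)->N->(2,0) | ant2:(3,2)->N->(2,2)
  grid max=4 at (0,1)
Step 2: ant0:(0,1)->E->(0,2) | ant1:(2,0)->N->(1,0) | ant2:(2,2)->N->(1,2)
  grid max=3 at (0,1)
Step 3: ant0:(0,2)->W->(0,1) | ant1:(1,0)->N->(0,0) | ant2:(1,2)->N->(0,2)
  grid max=4 at (0,1)
Step 4: ant0:(0,1)->E->(0,2) | ant1:(0,0)->E->(0,1) | ant2:(0,2)->W->(0,1)
  grid max=7 at (0,1)
Step 5: ant0:(0,2)->W->(0,1) | ant1:(0,1)->E->(0,2) | ant2:(0,1)->E->(0,2)
  grid max=8 at (0,1)

(0,1) (0,2) (0,2)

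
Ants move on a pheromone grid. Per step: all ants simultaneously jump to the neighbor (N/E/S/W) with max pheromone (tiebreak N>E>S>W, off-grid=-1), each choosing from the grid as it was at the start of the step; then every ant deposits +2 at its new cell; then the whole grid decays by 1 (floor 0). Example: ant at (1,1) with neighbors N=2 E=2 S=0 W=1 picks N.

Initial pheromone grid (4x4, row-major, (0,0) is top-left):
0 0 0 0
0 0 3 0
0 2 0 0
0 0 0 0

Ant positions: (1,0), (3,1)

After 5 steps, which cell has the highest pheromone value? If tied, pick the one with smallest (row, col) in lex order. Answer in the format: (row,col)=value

Answer: (2,1)=5

Derivation:
Step 1: ant0:(1,0)->N->(0,0) | ant1:(3,1)->N->(2,1)
  grid max=3 at (2,1)
Step 2: ant0:(0,0)->E->(0,1) | ant1:(2,1)->N->(1,1)
  grid max=2 at (2,1)
Step 3: ant0:(0,1)->S->(1,1) | ant1:(1,1)->S->(2,1)
  grid max=3 at (2,1)
Step 4: ant0:(1,1)->S->(2,1) | ant1:(2,1)->N->(1,1)
  grid max=4 at (2,1)
Step 5: ant0:(2,1)->N->(1,1) | ant1:(1,1)->S->(2,1)
  grid max=5 at (2,1)
Final grid:
  0 0 0 0
  0 4 0 0
  0 5 0 0
  0 0 0 0
Max pheromone 5 at (2,1)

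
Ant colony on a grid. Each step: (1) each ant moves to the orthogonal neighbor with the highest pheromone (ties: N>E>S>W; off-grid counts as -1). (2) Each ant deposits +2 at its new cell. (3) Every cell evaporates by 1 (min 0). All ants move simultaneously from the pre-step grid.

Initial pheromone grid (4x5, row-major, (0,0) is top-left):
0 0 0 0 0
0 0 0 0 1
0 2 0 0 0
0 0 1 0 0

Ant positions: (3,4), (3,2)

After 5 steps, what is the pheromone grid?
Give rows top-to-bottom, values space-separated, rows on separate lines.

After step 1: ants at (2,4),(2,2)
  0 0 0 0 0
  0 0 0 0 0
  0 1 1 0 1
  0 0 0 0 0
After step 2: ants at (1,4),(2,1)
  0 0 0 0 0
  0 0 0 0 1
  0 2 0 0 0
  0 0 0 0 0
After step 3: ants at (0,4),(1,1)
  0 0 0 0 1
  0 1 0 0 0
  0 1 0 0 0
  0 0 0 0 0
After step 4: ants at (1,4),(2,1)
  0 0 0 0 0
  0 0 0 0 1
  0 2 0 0 0
  0 0 0 0 0
After step 5: ants at (0,4),(1,1)
  0 0 0 0 1
  0 1 0 0 0
  0 1 0 0 0
  0 0 0 0 0

0 0 0 0 1
0 1 0 0 0
0 1 0 0 0
0 0 0 0 0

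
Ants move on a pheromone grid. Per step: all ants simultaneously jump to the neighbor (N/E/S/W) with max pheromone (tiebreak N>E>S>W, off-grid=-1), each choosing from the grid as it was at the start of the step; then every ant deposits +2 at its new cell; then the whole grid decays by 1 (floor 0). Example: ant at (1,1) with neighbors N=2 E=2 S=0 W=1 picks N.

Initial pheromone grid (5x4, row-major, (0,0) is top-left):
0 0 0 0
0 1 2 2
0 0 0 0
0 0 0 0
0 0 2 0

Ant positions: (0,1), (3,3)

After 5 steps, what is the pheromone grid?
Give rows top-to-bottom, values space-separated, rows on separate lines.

After step 1: ants at (1,1),(2,3)
  0 0 0 0
  0 2 1 1
  0 0 0 1
  0 0 0 0
  0 0 1 0
After step 2: ants at (1,2),(1,3)
  0 0 0 0
  0 1 2 2
  0 0 0 0
  0 0 0 0
  0 0 0 0
After step 3: ants at (1,3),(1,2)
  0 0 0 0
  0 0 3 3
  0 0 0 0
  0 0 0 0
  0 0 0 0
After step 4: ants at (1,2),(1,3)
  0 0 0 0
  0 0 4 4
  0 0 0 0
  0 0 0 0
  0 0 0 0
After step 5: ants at (1,3),(1,2)
  0 0 0 0
  0 0 5 5
  0 0 0 0
  0 0 0 0
  0 0 0 0

0 0 0 0
0 0 5 5
0 0 0 0
0 0 0 0
0 0 0 0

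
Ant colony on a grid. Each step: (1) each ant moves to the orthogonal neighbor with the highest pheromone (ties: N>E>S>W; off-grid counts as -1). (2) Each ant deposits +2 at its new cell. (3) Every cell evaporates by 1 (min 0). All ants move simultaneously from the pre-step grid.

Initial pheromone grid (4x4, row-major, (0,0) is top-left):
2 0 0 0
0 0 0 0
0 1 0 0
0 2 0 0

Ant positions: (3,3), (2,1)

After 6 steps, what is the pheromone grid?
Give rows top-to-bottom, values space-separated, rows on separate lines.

After step 1: ants at (2,3),(3,1)
  1 0 0 0
  0 0 0 0
  0 0 0 1
  0 3 0 0
After step 2: ants at (1,3),(2,1)
  0 0 0 0
  0 0 0 1
  0 1 0 0
  0 2 0 0
After step 3: ants at (0,3),(3,1)
  0 0 0 1
  0 0 0 0
  0 0 0 0
  0 3 0 0
After step 4: ants at (1,3),(2,1)
  0 0 0 0
  0 0 0 1
  0 1 0 0
  0 2 0 0
After step 5: ants at (0,3),(3,1)
  0 0 0 1
  0 0 0 0
  0 0 0 0
  0 3 0 0
After step 6: ants at (1,3),(2,1)
  0 0 0 0
  0 0 0 1
  0 1 0 0
  0 2 0 0

0 0 0 0
0 0 0 1
0 1 0 0
0 2 0 0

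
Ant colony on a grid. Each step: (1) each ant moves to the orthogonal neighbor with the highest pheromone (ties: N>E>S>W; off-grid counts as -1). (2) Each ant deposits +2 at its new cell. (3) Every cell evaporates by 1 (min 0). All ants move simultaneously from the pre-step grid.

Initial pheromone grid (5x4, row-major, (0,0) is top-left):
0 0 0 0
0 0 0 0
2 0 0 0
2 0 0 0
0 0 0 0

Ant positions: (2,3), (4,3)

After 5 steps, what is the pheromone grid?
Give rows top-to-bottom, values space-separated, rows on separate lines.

After step 1: ants at (1,3),(3,3)
  0 0 0 0
  0 0 0 1
  1 0 0 0
  1 0 0 1
  0 0 0 0
After step 2: ants at (0,3),(2,3)
  0 0 0 1
  0 0 0 0
  0 0 0 1
  0 0 0 0
  0 0 0 0
After step 3: ants at (1,3),(1,3)
  0 0 0 0
  0 0 0 3
  0 0 0 0
  0 0 0 0
  0 0 0 0
After step 4: ants at (0,3),(0,3)
  0 0 0 3
  0 0 0 2
  0 0 0 0
  0 0 0 0
  0 0 0 0
After step 5: ants at (1,3),(1,3)
  0 0 0 2
  0 0 0 5
  0 0 0 0
  0 0 0 0
  0 0 0 0

0 0 0 2
0 0 0 5
0 0 0 0
0 0 0 0
0 0 0 0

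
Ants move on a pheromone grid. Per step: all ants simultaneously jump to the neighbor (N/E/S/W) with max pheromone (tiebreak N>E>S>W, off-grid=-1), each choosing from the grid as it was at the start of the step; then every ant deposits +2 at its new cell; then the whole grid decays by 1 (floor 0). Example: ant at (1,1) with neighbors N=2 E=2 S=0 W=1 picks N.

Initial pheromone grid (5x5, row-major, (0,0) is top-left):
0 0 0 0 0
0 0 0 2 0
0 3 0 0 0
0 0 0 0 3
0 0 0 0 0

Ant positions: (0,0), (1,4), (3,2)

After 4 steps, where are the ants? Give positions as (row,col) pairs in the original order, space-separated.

Step 1: ant0:(0,0)->E->(0,1) | ant1:(1,4)->W->(1,3) | ant2:(3,2)->N->(2,2)
  grid max=3 at (1,3)
Step 2: ant0:(0,1)->E->(0,2) | ant1:(1,3)->N->(0,3) | ant2:(2,2)->W->(2,1)
  grid max=3 at (2,1)
Step 3: ant0:(0,2)->E->(0,3) | ant1:(0,3)->S->(1,3) | ant2:(2,1)->N->(1,1)
  grid max=3 at (1,3)
Step 4: ant0:(0,3)->S->(1,3) | ant1:(1,3)->N->(0,3) | ant2:(1,1)->S->(2,1)
  grid max=4 at (1,3)

(1,3) (0,3) (2,1)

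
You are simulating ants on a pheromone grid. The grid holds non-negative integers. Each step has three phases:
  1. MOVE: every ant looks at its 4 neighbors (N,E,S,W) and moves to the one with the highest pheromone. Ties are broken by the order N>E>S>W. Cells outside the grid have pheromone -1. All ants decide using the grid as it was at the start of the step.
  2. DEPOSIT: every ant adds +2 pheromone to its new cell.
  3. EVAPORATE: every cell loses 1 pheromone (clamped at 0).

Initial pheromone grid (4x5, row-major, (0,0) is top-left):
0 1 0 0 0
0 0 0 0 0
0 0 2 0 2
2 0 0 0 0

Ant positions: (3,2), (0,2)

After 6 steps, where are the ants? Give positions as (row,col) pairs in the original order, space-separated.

Step 1: ant0:(3,2)->N->(2,2) | ant1:(0,2)->W->(0,1)
  grid max=3 at (2,2)
Step 2: ant0:(2,2)->N->(1,2) | ant1:(0,1)->E->(0,2)
  grid max=2 at (2,2)
Step 3: ant0:(1,2)->S->(2,2) | ant1:(0,2)->S->(1,2)
  grid max=3 at (2,2)
Step 4: ant0:(2,2)->N->(1,2) | ant1:(1,2)->S->(2,2)
  grid max=4 at (2,2)
Step 5: ant0:(1,2)->S->(2,2) | ant1:(2,2)->N->(1,2)
  grid max=5 at (2,2)
Step 6: ant0:(2,2)->N->(1,2) | ant1:(1,2)->S->(2,2)
  grid max=6 at (2,2)

(1,2) (2,2)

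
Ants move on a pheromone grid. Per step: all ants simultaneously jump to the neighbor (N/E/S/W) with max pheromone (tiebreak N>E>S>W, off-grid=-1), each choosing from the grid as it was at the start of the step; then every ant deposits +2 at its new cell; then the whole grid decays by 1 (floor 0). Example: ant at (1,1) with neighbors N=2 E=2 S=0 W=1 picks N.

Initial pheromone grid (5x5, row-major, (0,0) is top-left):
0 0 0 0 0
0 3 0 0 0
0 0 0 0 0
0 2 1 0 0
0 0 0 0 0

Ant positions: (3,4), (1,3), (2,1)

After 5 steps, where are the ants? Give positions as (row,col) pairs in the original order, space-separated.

Step 1: ant0:(3,4)->N->(2,4) | ant1:(1,3)->N->(0,3) | ant2:(2,1)->N->(1,1)
  grid max=4 at (1,1)
Step 2: ant0:(2,4)->N->(1,4) | ant1:(0,3)->E->(0,4) | ant2:(1,1)->N->(0,1)
  grid max=3 at (1,1)
Step 3: ant0:(1,4)->N->(0,4) | ant1:(0,4)->S->(1,4) | ant2:(0,1)->S->(1,1)
  grid max=4 at (1,1)
Step 4: ant0:(0,4)->S->(1,4) | ant1:(1,4)->N->(0,4) | ant2:(1,1)->N->(0,1)
  grid max=3 at (0,4)
Step 5: ant0:(1,4)->N->(0,4) | ant1:(0,4)->S->(1,4) | ant2:(0,1)->S->(1,1)
  grid max=4 at (0,4)

(0,4) (1,4) (1,1)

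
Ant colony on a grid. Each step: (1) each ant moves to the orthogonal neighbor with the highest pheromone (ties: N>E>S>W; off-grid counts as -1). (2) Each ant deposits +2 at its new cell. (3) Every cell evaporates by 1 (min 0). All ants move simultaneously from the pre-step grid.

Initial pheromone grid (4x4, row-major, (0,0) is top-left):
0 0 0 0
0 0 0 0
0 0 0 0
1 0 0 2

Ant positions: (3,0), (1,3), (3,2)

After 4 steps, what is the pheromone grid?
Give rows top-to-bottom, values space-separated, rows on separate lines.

After step 1: ants at (2,0),(0,3),(3,3)
  0 0 0 1
  0 0 0 0
  1 0 0 0
  0 0 0 3
After step 2: ants at (1,0),(1,3),(2,3)
  0 0 0 0
  1 0 0 1
  0 0 0 1
  0 0 0 2
After step 3: ants at (0,0),(2,3),(3,3)
  1 0 0 0
  0 0 0 0
  0 0 0 2
  0 0 0 3
After step 4: ants at (0,1),(3,3),(2,3)
  0 1 0 0
  0 0 0 0
  0 0 0 3
  0 0 0 4

0 1 0 0
0 0 0 0
0 0 0 3
0 0 0 4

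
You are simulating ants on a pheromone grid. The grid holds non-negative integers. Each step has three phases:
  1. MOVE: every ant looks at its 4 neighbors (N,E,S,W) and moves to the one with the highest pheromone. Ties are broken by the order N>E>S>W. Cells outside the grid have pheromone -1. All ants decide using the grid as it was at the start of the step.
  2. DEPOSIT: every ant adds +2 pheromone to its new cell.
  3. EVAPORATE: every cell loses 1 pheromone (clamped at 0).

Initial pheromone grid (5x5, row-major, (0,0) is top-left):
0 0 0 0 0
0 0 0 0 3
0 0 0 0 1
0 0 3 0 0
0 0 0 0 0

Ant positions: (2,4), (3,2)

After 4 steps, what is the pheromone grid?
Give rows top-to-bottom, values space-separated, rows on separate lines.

After step 1: ants at (1,4),(2,2)
  0 0 0 0 0
  0 0 0 0 4
  0 0 1 0 0
  0 0 2 0 0
  0 0 0 0 0
After step 2: ants at (0,4),(3,2)
  0 0 0 0 1
  0 0 0 0 3
  0 0 0 0 0
  0 0 3 0 0
  0 0 0 0 0
After step 3: ants at (1,4),(2,2)
  0 0 0 0 0
  0 0 0 0 4
  0 0 1 0 0
  0 0 2 0 0
  0 0 0 0 0
After step 4: ants at (0,4),(3,2)
  0 0 0 0 1
  0 0 0 0 3
  0 0 0 0 0
  0 0 3 0 0
  0 0 0 0 0

0 0 0 0 1
0 0 0 0 3
0 0 0 0 0
0 0 3 0 0
0 0 0 0 0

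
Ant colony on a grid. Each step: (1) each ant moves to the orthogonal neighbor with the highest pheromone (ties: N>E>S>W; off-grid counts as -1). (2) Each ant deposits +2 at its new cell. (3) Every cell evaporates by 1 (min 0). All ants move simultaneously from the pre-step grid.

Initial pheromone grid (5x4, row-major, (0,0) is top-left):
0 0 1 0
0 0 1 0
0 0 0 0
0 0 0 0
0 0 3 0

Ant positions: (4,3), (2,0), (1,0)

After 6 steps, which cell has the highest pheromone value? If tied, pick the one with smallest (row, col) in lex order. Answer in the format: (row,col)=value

Answer: (0,0)=6

Derivation:
Step 1: ant0:(4,3)->W->(4,2) | ant1:(2,0)->N->(1,0) | ant2:(1,0)->N->(0,0)
  grid max=4 at (4,2)
Step 2: ant0:(4,2)->N->(3,2) | ant1:(1,0)->N->(0,0) | ant2:(0,0)->S->(1,0)
  grid max=3 at (4,2)
Step 3: ant0:(3,2)->S->(4,2) | ant1:(0,0)->S->(1,0) | ant2:(1,0)->N->(0,0)
  grid max=4 at (4,2)
Step 4: ant0:(4,2)->N->(3,2) | ant1:(1,0)->N->(0,0) | ant2:(0,0)->S->(1,0)
  grid max=4 at (0,0)
Step 5: ant0:(3,2)->S->(4,2) | ant1:(0,0)->S->(1,0) | ant2:(1,0)->N->(0,0)
  grid max=5 at (0,0)
Step 6: ant0:(4,2)->N->(3,2) | ant1:(1,0)->N->(0,0) | ant2:(0,0)->S->(1,0)
  grid max=6 at (0,0)
Final grid:
  6 0 0 0
  6 0 0 0
  0 0 0 0
  0 0 1 0
  0 0 3 0
Max pheromone 6 at (0,0)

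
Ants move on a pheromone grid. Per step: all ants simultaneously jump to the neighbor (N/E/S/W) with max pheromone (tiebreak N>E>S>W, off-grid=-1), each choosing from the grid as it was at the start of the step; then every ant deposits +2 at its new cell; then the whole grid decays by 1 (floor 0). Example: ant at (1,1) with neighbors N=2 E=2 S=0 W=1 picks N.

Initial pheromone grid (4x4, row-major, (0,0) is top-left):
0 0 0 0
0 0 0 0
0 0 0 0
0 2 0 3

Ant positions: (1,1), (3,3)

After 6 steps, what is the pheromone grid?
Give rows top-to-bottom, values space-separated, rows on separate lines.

After step 1: ants at (0,1),(2,3)
  0 1 0 0
  0 0 0 0
  0 0 0 1
  0 1 0 2
After step 2: ants at (0,2),(3,3)
  0 0 1 0
  0 0 0 0
  0 0 0 0
  0 0 0 3
After step 3: ants at (0,3),(2,3)
  0 0 0 1
  0 0 0 0
  0 0 0 1
  0 0 0 2
After step 4: ants at (1,3),(3,3)
  0 0 0 0
  0 0 0 1
  0 0 0 0
  0 0 0 3
After step 5: ants at (0,3),(2,3)
  0 0 0 1
  0 0 0 0
  0 0 0 1
  0 0 0 2
After step 6: ants at (1,3),(3,3)
  0 0 0 0
  0 0 0 1
  0 0 0 0
  0 0 0 3

0 0 0 0
0 0 0 1
0 0 0 0
0 0 0 3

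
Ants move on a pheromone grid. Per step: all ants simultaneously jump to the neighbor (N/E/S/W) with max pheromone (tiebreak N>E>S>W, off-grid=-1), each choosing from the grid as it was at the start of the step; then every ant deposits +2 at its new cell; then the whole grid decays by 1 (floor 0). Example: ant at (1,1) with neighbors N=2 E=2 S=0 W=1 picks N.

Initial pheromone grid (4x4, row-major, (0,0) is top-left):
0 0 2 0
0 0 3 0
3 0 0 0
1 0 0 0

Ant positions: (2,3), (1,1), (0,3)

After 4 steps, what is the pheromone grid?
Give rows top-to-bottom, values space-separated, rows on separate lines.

After step 1: ants at (1,3),(1,2),(0,2)
  0 0 3 0
  0 0 4 1
  2 0 0 0
  0 0 0 0
After step 2: ants at (1,2),(0,2),(1,2)
  0 0 4 0
  0 0 7 0
  1 0 0 0
  0 0 0 0
After step 3: ants at (0,2),(1,2),(0,2)
  0 0 7 0
  0 0 8 0
  0 0 0 0
  0 0 0 0
After step 4: ants at (1,2),(0,2),(1,2)
  0 0 8 0
  0 0 11 0
  0 0 0 0
  0 0 0 0

0 0 8 0
0 0 11 0
0 0 0 0
0 0 0 0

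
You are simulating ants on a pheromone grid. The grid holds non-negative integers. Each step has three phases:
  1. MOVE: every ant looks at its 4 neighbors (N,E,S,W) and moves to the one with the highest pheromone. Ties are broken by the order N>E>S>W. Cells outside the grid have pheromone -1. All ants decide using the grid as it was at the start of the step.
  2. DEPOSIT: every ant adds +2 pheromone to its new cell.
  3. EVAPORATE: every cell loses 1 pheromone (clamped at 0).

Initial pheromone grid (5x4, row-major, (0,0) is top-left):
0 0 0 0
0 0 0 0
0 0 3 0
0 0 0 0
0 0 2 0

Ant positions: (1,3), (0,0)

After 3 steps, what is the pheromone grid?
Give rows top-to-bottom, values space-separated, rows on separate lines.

After step 1: ants at (0,3),(0,1)
  0 1 0 1
  0 0 0 0
  0 0 2 0
  0 0 0 0
  0 0 1 0
After step 2: ants at (1,3),(0,2)
  0 0 1 0
  0 0 0 1
  0 0 1 0
  0 0 0 0
  0 0 0 0
After step 3: ants at (0,3),(0,3)
  0 0 0 3
  0 0 0 0
  0 0 0 0
  0 0 0 0
  0 0 0 0

0 0 0 3
0 0 0 0
0 0 0 0
0 0 0 0
0 0 0 0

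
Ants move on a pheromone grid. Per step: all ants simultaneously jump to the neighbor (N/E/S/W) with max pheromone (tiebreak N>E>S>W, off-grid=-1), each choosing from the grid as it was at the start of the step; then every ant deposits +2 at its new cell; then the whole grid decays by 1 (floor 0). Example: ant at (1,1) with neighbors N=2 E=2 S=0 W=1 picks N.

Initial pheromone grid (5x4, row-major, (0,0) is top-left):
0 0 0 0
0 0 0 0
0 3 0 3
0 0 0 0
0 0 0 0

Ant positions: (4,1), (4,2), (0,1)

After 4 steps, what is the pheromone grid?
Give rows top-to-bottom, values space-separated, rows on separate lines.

After step 1: ants at (3,1),(3,2),(0,2)
  0 0 1 0
  0 0 0 0
  0 2 0 2
  0 1 1 0
  0 0 0 0
After step 2: ants at (2,1),(3,1),(0,3)
  0 0 0 1
  0 0 0 0
  0 3 0 1
  0 2 0 0
  0 0 0 0
After step 3: ants at (3,1),(2,1),(1,3)
  0 0 0 0
  0 0 0 1
  0 4 0 0
  0 3 0 0
  0 0 0 0
After step 4: ants at (2,1),(3,1),(0,3)
  0 0 0 1
  0 0 0 0
  0 5 0 0
  0 4 0 0
  0 0 0 0

0 0 0 1
0 0 0 0
0 5 0 0
0 4 0 0
0 0 0 0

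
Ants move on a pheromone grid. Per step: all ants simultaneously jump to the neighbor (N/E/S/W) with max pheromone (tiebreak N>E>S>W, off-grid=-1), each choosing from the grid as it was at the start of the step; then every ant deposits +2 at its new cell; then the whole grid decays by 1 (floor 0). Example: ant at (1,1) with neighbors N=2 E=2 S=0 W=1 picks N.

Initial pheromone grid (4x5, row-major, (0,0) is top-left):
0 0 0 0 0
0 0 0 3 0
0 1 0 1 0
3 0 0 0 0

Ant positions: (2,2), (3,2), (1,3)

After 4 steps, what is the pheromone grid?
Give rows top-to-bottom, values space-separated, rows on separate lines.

After step 1: ants at (2,3),(2,2),(2,3)
  0 0 0 0 0
  0 0 0 2 0
  0 0 1 4 0
  2 0 0 0 0
After step 2: ants at (1,3),(2,3),(1,3)
  0 0 0 0 0
  0 0 0 5 0
  0 0 0 5 0
  1 0 0 0 0
After step 3: ants at (2,3),(1,3),(2,3)
  0 0 0 0 0
  0 0 0 6 0
  0 0 0 8 0
  0 0 0 0 0
After step 4: ants at (1,3),(2,3),(1,3)
  0 0 0 0 0
  0 0 0 9 0
  0 0 0 9 0
  0 0 0 0 0

0 0 0 0 0
0 0 0 9 0
0 0 0 9 0
0 0 0 0 0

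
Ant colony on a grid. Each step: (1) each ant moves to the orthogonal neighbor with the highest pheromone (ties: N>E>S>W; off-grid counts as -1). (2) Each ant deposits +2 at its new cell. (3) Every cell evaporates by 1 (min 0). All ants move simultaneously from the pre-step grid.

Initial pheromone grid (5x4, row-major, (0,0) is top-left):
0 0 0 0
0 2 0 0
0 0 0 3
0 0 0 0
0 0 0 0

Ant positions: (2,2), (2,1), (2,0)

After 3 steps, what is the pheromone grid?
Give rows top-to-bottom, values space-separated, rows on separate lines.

After step 1: ants at (2,3),(1,1),(1,0)
  0 0 0 0
  1 3 0 0
  0 0 0 4
  0 0 0 0
  0 0 0 0
After step 2: ants at (1,3),(1,0),(1,1)
  0 0 0 0
  2 4 0 1
  0 0 0 3
  0 0 0 0
  0 0 0 0
After step 3: ants at (2,3),(1,1),(1,0)
  0 0 0 0
  3 5 0 0
  0 0 0 4
  0 0 0 0
  0 0 0 0

0 0 0 0
3 5 0 0
0 0 0 4
0 0 0 0
0 0 0 0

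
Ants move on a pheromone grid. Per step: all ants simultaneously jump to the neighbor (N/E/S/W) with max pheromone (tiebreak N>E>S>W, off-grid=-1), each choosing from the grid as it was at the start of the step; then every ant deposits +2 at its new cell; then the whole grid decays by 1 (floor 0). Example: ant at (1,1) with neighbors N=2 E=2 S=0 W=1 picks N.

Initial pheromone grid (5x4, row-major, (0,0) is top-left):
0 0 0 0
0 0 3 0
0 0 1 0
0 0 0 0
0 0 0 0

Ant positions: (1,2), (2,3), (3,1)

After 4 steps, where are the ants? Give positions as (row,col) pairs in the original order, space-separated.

Step 1: ant0:(1,2)->S->(2,2) | ant1:(2,3)->W->(2,2) | ant2:(3,1)->N->(2,1)
  grid max=4 at (2,2)
Step 2: ant0:(2,2)->N->(1,2) | ant1:(2,2)->N->(1,2) | ant2:(2,1)->E->(2,2)
  grid max=5 at (1,2)
Step 3: ant0:(1,2)->S->(2,2) | ant1:(1,2)->S->(2,2) | ant2:(2,2)->N->(1,2)
  grid max=8 at (2,2)
Step 4: ant0:(2,2)->N->(1,2) | ant1:(2,2)->N->(1,2) | ant2:(1,2)->S->(2,2)
  grid max=9 at (1,2)

(1,2) (1,2) (2,2)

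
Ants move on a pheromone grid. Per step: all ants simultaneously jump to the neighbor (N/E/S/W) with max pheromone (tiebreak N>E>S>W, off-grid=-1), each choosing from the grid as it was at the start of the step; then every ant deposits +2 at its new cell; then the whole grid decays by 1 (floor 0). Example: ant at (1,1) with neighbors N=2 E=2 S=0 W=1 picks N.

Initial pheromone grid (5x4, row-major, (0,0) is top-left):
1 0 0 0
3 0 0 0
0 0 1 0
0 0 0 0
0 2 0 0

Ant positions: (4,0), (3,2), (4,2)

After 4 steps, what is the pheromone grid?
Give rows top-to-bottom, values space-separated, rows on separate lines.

After step 1: ants at (4,1),(2,2),(4,1)
  0 0 0 0
  2 0 0 0
  0 0 2 0
  0 0 0 0
  0 5 0 0
After step 2: ants at (3,1),(1,2),(3,1)
  0 0 0 0
  1 0 1 0
  0 0 1 0
  0 3 0 0
  0 4 0 0
After step 3: ants at (4,1),(2,2),(4,1)
  0 0 0 0
  0 0 0 0
  0 0 2 0
  0 2 0 0
  0 7 0 0
After step 4: ants at (3,1),(1,2),(3,1)
  0 0 0 0
  0 0 1 0
  0 0 1 0
  0 5 0 0
  0 6 0 0

0 0 0 0
0 0 1 0
0 0 1 0
0 5 0 0
0 6 0 0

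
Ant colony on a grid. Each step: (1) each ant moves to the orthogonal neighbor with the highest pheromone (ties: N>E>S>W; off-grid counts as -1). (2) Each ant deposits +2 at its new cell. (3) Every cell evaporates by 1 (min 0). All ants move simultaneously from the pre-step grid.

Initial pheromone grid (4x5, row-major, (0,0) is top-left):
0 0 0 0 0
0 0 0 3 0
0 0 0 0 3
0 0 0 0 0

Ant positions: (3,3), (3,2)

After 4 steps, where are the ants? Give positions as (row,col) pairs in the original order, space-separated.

Step 1: ant0:(3,3)->N->(2,3) | ant1:(3,2)->N->(2,2)
  grid max=2 at (1,3)
Step 2: ant0:(2,3)->N->(1,3) | ant1:(2,2)->E->(2,3)
  grid max=3 at (1,3)
Step 3: ant0:(1,3)->S->(2,3) | ant1:(2,3)->N->(1,3)
  grid max=4 at (1,3)
Step 4: ant0:(2,3)->N->(1,3) | ant1:(1,3)->S->(2,3)
  grid max=5 at (1,3)

(1,3) (2,3)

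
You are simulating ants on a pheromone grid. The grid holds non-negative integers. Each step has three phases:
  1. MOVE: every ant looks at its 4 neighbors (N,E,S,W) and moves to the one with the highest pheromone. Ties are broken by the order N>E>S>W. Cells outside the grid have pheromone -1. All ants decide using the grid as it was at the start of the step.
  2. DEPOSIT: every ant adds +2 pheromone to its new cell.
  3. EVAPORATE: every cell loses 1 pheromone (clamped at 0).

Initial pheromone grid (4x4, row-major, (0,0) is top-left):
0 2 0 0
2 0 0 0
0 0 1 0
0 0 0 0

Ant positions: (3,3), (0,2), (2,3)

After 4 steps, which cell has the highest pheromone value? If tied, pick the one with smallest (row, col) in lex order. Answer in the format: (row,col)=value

Answer: (2,2)=5

Derivation:
Step 1: ant0:(3,3)->N->(2,3) | ant1:(0,2)->W->(0,1) | ant2:(2,3)->W->(2,2)
  grid max=3 at (0,1)
Step 2: ant0:(2,3)->W->(2,2) | ant1:(0,1)->E->(0,2) | ant2:(2,2)->E->(2,3)
  grid max=3 at (2,2)
Step 3: ant0:(2,2)->E->(2,3) | ant1:(0,2)->W->(0,1) | ant2:(2,3)->W->(2,2)
  grid max=4 at (2,2)
Step 4: ant0:(2,3)->W->(2,2) | ant1:(0,1)->E->(0,2) | ant2:(2,2)->E->(2,3)
  grid max=5 at (2,2)
Final grid:
  0 2 1 0
  0 0 0 0
  0 0 5 4
  0 0 0 0
Max pheromone 5 at (2,2)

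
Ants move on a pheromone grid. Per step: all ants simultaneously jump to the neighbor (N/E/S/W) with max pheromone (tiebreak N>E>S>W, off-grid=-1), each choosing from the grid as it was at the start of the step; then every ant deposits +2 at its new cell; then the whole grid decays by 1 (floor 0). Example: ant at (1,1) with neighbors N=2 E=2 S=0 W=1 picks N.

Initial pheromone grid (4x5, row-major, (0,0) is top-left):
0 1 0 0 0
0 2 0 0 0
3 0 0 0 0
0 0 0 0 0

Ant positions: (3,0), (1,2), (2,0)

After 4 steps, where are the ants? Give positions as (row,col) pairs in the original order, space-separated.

Step 1: ant0:(3,0)->N->(2,0) | ant1:(1,2)->W->(1,1) | ant2:(2,0)->N->(1,0)
  grid max=4 at (2,0)
Step 2: ant0:(2,0)->N->(1,0) | ant1:(1,1)->W->(1,0) | ant2:(1,0)->S->(2,0)
  grid max=5 at (2,0)
Step 3: ant0:(1,0)->S->(2,0) | ant1:(1,0)->S->(2,0) | ant2:(2,0)->N->(1,0)
  grid max=8 at (2,0)
Step 4: ant0:(2,0)->N->(1,0) | ant1:(2,0)->N->(1,0) | ant2:(1,0)->S->(2,0)
  grid max=9 at (2,0)

(1,0) (1,0) (2,0)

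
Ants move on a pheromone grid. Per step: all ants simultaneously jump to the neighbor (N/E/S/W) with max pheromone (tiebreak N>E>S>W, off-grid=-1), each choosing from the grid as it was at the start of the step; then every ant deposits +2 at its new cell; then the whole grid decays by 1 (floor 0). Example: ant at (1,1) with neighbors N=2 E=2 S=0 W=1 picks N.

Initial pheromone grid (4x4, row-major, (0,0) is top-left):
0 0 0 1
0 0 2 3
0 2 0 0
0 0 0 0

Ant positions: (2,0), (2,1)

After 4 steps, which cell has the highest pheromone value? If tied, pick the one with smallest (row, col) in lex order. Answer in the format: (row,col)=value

Answer: (2,1)=6

Derivation:
Step 1: ant0:(2,0)->E->(2,1) | ant1:(2,1)->N->(1,1)
  grid max=3 at (2,1)
Step 2: ant0:(2,1)->N->(1,1) | ant1:(1,1)->S->(2,1)
  grid max=4 at (2,1)
Step 3: ant0:(1,1)->S->(2,1) | ant1:(2,1)->N->(1,1)
  grid max=5 at (2,1)
Step 4: ant0:(2,1)->N->(1,1) | ant1:(1,1)->S->(2,1)
  grid max=6 at (2,1)
Final grid:
  0 0 0 0
  0 4 0 0
  0 6 0 0
  0 0 0 0
Max pheromone 6 at (2,1)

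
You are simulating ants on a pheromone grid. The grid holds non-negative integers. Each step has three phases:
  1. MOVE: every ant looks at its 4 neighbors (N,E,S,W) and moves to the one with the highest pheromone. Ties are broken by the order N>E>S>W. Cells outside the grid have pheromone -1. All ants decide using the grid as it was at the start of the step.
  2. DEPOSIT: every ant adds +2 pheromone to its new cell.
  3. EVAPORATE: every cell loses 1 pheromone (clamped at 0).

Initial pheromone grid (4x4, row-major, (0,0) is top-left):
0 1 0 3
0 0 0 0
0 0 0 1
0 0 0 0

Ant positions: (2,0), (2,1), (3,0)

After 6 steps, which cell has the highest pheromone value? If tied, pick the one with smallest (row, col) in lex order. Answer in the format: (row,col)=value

Step 1: ant0:(2,0)->N->(1,0) | ant1:(2,1)->N->(1,1) | ant2:(3,0)->N->(2,0)
  grid max=2 at (0,3)
Step 2: ant0:(1,0)->E->(1,1) | ant1:(1,1)->W->(1,0) | ant2:(2,0)->N->(1,0)
  grid max=4 at (1,0)
Step 3: ant0:(1,1)->W->(1,0) | ant1:(1,0)->E->(1,1) | ant2:(1,0)->E->(1,1)
  grid max=5 at (1,0)
Step 4: ant0:(1,0)->E->(1,1) | ant1:(1,1)->W->(1,0) | ant2:(1,1)->W->(1,0)
  grid max=8 at (1,0)
Step 5: ant0:(1,1)->W->(1,0) | ant1:(1,0)->E->(1,1) | ant2:(1,0)->E->(1,1)
  grid max=9 at (1,0)
Step 6: ant0:(1,0)->E->(1,1) | ant1:(1,1)->W->(1,0) | ant2:(1,1)->W->(1,0)
  grid max=12 at (1,0)
Final grid:
  0 0 0 0
  12 10 0 0
  0 0 0 0
  0 0 0 0
Max pheromone 12 at (1,0)

Answer: (1,0)=12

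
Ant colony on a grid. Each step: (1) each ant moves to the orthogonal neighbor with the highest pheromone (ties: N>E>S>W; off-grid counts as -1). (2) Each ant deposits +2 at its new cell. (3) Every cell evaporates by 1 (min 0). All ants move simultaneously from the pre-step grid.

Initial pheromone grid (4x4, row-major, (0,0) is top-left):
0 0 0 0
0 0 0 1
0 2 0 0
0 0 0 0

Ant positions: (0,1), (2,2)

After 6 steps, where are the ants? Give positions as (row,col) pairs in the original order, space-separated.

Step 1: ant0:(0,1)->E->(0,2) | ant1:(2,2)->W->(2,1)
  grid max=3 at (2,1)
Step 2: ant0:(0,2)->E->(0,3) | ant1:(2,1)->N->(1,1)
  grid max=2 at (2,1)
Step 3: ant0:(0,3)->S->(1,3) | ant1:(1,1)->S->(2,1)
  grid max=3 at (2,1)
Step 4: ant0:(1,3)->N->(0,3) | ant1:(2,1)->N->(1,1)
  grid max=2 at (2,1)
Step 5: ant0:(0,3)->S->(1,3) | ant1:(1,1)->S->(2,1)
  grid max=3 at (2,1)
Step 6: ant0:(1,3)->N->(0,3) | ant1:(2,1)->N->(1,1)
  grid max=2 at (2,1)

(0,3) (1,1)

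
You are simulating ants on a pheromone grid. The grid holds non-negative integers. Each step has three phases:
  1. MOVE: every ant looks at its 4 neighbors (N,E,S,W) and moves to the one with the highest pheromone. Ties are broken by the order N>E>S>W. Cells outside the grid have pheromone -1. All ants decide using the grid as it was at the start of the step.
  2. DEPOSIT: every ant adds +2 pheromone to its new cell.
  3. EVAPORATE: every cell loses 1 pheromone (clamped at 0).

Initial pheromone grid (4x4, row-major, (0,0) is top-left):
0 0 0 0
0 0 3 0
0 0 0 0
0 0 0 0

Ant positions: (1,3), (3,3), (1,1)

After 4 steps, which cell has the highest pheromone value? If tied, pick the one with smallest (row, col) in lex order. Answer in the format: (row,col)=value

Answer: (1,2)=9

Derivation:
Step 1: ant0:(1,3)->W->(1,2) | ant1:(3,3)->N->(2,3) | ant2:(1,1)->E->(1,2)
  grid max=6 at (1,2)
Step 2: ant0:(1,2)->N->(0,2) | ant1:(2,3)->N->(1,3) | ant2:(1,2)->N->(0,2)
  grid max=5 at (1,2)
Step 3: ant0:(0,2)->S->(1,2) | ant1:(1,3)->W->(1,2) | ant2:(0,2)->S->(1,2)
  grid max=10 at (1,2)
Step 4: ant0:(1,2)->N->(0,2) | ant1:(1,2)->N->(0,2) | ant2:(1,2)->N->(0,2)
  grid max=9 at (1,2)
Final grid:
  0 0 7 0
  0 0 9 0
  0 0 0 0
  0 0 0 0
Max pheromone 9 at (1,2)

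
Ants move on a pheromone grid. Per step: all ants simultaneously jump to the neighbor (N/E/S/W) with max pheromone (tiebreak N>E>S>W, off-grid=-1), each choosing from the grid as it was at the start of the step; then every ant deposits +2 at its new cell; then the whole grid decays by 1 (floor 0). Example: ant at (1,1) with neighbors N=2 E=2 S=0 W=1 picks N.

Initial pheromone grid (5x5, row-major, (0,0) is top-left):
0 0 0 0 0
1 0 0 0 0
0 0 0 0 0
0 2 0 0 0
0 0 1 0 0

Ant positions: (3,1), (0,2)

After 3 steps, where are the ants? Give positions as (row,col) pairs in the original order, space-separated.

Step 1: ant0:(3,1)->N->(2,1) | ant1:(0,2)->E->(0,3)
  grid max=1 at (0,3)
Step 2: ant0:(2,1)->S->(3,1) | ant1:(0,3)->E->(0,4)
  grid max=2 at (3,1)
Step 3: ant0:(3,1)->N->(2,1) | ant1:(0,4)->S->(1,4)
  grid max=1 at (1,4)

(2,1) (1,4)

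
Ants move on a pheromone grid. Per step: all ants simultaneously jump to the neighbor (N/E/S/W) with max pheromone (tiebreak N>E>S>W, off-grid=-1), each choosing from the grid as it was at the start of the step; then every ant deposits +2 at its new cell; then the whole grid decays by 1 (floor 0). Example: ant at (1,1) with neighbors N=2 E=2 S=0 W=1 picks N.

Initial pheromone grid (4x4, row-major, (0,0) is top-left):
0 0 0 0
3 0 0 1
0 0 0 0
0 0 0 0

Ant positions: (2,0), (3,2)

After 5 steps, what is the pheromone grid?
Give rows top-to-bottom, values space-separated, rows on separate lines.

After step 1: ants at (1,0),(2,2)
  0 0 0 0
  4 0 0 0
  0 0 1 0
  0 0 0 0
After step 2: ants at (0,0),(1,2)
  1 0 0 0
  3 0 1 0
  0 0 0 0
  0 0 0 0
After step 3: ants at (1,0),(0,2)
  0 0 1 0
  4 0 0 0
  0 0 0 0
  0 0 0 0
After step 4: ants at (0,0),(0,3)
  1 0 0 1
  3 0 0 0
  0 0 0 0
  0 0 0 0
After step 5: ants at (1,0),(1,3)
  0 0 0 0
  4 0 0 1
  0 0 0 0
  0 0 0 0

0 0 0 0
4 0 0 1
0 0 0 0
0 0 0 0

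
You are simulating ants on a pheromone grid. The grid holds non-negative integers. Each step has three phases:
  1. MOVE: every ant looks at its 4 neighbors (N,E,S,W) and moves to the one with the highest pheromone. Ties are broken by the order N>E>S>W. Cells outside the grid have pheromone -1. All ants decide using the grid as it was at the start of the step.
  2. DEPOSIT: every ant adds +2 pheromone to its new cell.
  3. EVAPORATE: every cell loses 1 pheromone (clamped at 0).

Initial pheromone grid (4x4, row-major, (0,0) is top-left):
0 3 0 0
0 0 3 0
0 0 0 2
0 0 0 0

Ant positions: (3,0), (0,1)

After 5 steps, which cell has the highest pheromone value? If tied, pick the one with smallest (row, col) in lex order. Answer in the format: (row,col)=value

Step 1: ant0:(3,0)->N->(2,0) | ant1:(0,1)->E->(0,2)
  grid max=2 at (0,1)
Step 2: ant0:(2,0)->N->(1,0) | ant1:(0,2)->S->(1,2)
  grid max=3 at (1,2)
Step 3: ant0:(1,0)->N->(0,0) | ant1:(1,2)->N->(0,2)
  grid max=2 at (1,2)
Step 4: ant0:(0,0)->E->(0,1) | ant1:(0,2)->S->(1,2)
  grid max=3 at (1,2)
Step 5: ant0:(0,1)->E->(0,2) | ant1:(1,2)->N->(0,2)
  grid max=3 at (0,2)
Final grid:
  0 0 3 0
  0 0 2 0
  0 0 0 0
  0 0 0 0
Max pheromone 3 at (0,2)

Answer: (0,2)=3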